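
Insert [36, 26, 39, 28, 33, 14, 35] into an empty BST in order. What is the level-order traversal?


Root = 36; build tree by BST insertion.
Level-Order traversal: [36, 26, 39, 14, 28, 33, 35]


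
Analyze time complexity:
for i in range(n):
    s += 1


Per nesting level: O(n) = O(n)
Complexity: O(n)


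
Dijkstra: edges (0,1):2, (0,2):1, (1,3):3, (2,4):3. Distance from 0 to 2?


Dijkstra from 0:
Distances: {0: 0, 1: 2, 2: 1, 3: 5, 4: 4}
Shortest distance to 2 = 1, path = [0, 2]


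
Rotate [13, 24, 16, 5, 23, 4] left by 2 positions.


Left rotate by 2: [16, 5, 23, 4, 13, 24]


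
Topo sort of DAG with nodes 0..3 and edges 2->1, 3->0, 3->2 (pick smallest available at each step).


Kahn's algorithm, process smallest node first
Order: [3, 0, 2, 1]


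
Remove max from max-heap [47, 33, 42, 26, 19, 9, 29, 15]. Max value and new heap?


Max = 47
Replace root with last, heapify down
Resulting heap: [42, 33, 29, 26, 19, 9, 15]


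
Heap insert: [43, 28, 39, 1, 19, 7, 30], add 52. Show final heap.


Append 52: [43, 28, 39, 1, 19, 7, 30, 52]
Bubble up: swap idx 7(52) with idx 3(1); swap idx 3(52) with idx 1(28); swap idx 1(52) with idx 0(43)
Result: [52, 43, 39, 28, 19, 7, 30, 1]


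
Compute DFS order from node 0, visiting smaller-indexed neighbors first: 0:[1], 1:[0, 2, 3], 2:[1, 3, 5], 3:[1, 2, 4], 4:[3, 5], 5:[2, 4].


DFS stack-based: start with [0]
Visit order: [0, 1, 2, 3, 4, 5]


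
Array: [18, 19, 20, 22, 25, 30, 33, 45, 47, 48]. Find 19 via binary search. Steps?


Search for 19:
[0,9] mid=4 arr[4]=25
[0,3] mid=1 arr[1]=19
Total: 2 comparisons


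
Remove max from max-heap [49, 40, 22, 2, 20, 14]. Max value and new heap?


Max = 49
Replace root with last, heapify down
Resulting heap: [40, 20, 22, 2, 14]


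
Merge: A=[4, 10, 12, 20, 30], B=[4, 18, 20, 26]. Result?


Compare heads, take smaller each step.
Merged: [4, 4, 10, 12, 18, 20, 20, 26, 30]


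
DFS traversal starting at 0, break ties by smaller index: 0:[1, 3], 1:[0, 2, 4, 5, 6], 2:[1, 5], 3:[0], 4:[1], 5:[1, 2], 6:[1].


DFS stack-based: start with [0]
Visit order: [0, 1, 2, 5, 4, 6, 3]


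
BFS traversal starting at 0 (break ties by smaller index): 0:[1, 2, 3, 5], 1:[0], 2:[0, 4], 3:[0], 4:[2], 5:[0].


BFS queue: start with [0]
Visit order: [0, 1, 2, 3, 5, 4]


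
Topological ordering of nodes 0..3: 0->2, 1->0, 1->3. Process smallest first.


Kahn's algorithm, process smallest node first
Order: [1, 0, 2, 3]


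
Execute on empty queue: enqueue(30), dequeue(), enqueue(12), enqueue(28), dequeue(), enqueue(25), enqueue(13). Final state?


enqueue(30) -> [30]
dequeue() returns 30 -> []
enqueue(12) -> [12]
enqueue(28) -> [12, 28]
dequeue() returns 12 -> [28]
enqueue(25) -> [28, 25]
enqueue(13) -> [28, 25, 13]
Final queue (front to back): [28, 25, 13]


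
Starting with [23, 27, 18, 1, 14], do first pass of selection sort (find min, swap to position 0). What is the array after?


After one pass: [1, 27, 18, 23, 14]


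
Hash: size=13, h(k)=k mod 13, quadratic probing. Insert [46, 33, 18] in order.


Insertions: 46->slot 7; 33->slot 8; 18->slot 5
Table: [None, None, None, None, None, 18, None, 46, 33, None, None, None, None]


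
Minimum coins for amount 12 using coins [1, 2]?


dp[0]=0; dp[i]=1+min(dp[i-c] for c in coins)
...dp[7]=4, dp[8]=4, dp[9]=5, dp[10]=5, dp[11]=6, dp[12]=6
Minimum coins for 12 = 6


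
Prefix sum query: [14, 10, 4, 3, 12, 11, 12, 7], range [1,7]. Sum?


Prefix sums: [0, 14, 24, 28, 31, 43, 54, 66, 73]
Sum[1..7] = prefix[8] - prefix[1] = 73 - 14 = 59


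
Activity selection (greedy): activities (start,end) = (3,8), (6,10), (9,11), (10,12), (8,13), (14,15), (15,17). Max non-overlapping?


Greedy: pick earliest-ending, then skip overlaps.
Selected (4 activities): [(3, 8), (9, 11), (14, 15), (15, 17)]


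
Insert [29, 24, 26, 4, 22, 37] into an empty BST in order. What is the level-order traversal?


Root = 29; build tree by BST insertion.
Level-Order traversal: [29, 24, 37, 4, 26, 22]


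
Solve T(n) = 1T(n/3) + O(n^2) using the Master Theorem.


a=1, b=3, c=2. log_3(1)=0 < c=2. Case 3: O(n^c) = O(n^2)
Complexity: O(n^2)


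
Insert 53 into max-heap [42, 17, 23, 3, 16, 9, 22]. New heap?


Append 53: [42, 17, 23, 3, 16, 9, 22, 53]
Bubble up: swap idx 7(53) with idx 3(3); swap idx 3(53) with idx 1(17); swap idx 1(53) with idx 0(42)
Result: [53, 42, 23, 17, 16, 9, 22, 3]


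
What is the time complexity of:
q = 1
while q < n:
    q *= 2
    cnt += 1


Per nesting level: O(log n) = O(log n)
Complexity: O(log n)


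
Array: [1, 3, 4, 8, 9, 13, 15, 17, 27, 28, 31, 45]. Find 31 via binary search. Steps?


Search for 31:
[0,11] mid=5 arr[5]=13
[6,11] mid=8 arr[8]=27
[9,11] mid=10 arr[10]=31
Total: 3 comparisons


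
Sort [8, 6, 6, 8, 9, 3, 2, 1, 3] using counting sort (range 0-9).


Count array: [0, 1, 1, 2, 0, 0, 2, 0, 2, 1]
Reconstruct: [1, 2, 3, 3, 6, 6, 8, 8, 9]


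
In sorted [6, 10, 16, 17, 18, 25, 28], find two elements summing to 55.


Two pointers: lo=0, hi=6
No pair sums to 55


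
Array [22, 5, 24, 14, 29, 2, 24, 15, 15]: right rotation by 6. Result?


Right rotate by 6: [14, 29, 2, 24, 15, 15, 22, 5, 24]


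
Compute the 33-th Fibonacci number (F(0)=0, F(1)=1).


F(n)=F(n-1)+F(n-2)
...F(31)=1346269, F(32)=2178309, F(33)=3524578


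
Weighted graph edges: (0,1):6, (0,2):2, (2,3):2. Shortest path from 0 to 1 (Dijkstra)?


Dijkstra from 0:
Distances: {0: 0, 1: 6, 2: 2, 3: 4}
Shortest distance to 1 = 6, path = [0, 1]


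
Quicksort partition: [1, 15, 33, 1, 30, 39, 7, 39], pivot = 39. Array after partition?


Elements <= 39 go left of pivot.
Result: [1, 15, 33, 1, 30, 39, 7, 39], pivot at index 7


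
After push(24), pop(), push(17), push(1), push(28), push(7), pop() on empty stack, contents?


push(24) -> [24]
pop() returns 24 -> []
push(17) -> [17]
push(1) -> [17, 1]
push(28) -> [17, 1, 28]
push(7) -> [17, 1, 28, 7]
pop() returns 7 -> [17, 1, 28]
Final stack (bottom to top): [17, 1, 28]


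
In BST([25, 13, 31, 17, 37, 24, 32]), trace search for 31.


BST root = 25
Search for 31: compare at each node
Path: [25, 31]


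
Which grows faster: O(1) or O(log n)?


constant grows slower than logarithmic
O(1) is asymptotically smaller; O(log n) grows faster


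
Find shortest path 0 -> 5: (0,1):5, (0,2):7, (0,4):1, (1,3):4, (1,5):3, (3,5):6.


Dijkstra from 0:
Distances: {0: 0, 1: 5, 2: 7, 3: 9, 4: 1, 5: 8}
Shortest distance to 5 = 8, path = [0, 1, 5]


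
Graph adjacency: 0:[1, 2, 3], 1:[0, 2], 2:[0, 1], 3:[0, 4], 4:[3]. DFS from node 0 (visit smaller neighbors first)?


DFS stack-based: start with [0]
Visit order: [0, 1, 2, 3, 4]


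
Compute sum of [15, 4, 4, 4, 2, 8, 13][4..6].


Prefix sums: [0, 15, 19, 23, 27, 29, 37, 50]
Sum[4..6] = prefix[7] - prefix[4] = 50 - 27 = 23


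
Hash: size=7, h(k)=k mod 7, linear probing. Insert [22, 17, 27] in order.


Insertions: 22->slot 1; 17->slot 3; 27->slot 6
Table: [None, 22, None, 17, None, None, 27]


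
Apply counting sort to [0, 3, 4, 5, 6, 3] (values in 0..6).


Count array: [1, 0, 0, 2, 1, 1, 1]
Reconstruct: [0, 3, 3, 4, 5, 6]


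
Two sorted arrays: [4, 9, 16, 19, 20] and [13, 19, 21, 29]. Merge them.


Compare heads, take smaller each step.
Merged: [4, 9, 13, 16, 19, 19, 20, 21, 29]


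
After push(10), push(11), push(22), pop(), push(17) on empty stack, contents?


push(10) -> [10]
push(11) -> [10, 11]
push(22) -> [10, 11, 22]
pop() returns 22 -> [10, 11]
push(17) -> [10, 11, 17]
Final stack (bottom to top): [10, 11, 17]


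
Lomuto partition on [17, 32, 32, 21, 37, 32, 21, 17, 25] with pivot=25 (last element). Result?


Elements <= 25 go left of pivot.
Result: [17, 21, 21, 17, 25, 32, 32, 32, 37], pivot at index 4


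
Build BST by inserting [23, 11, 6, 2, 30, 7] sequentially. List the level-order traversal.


Root = 23; build tree by BST insertion.
Level-Order traversal: [23, 11, 30, 6, 2, 7]


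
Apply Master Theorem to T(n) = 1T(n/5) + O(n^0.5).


a=1, b=5, c=0.5. log_5(1)=0 < c=0.5. Case 3: O(n^c) = O(sqrt(n))
Complexity: O(sqrt(n))


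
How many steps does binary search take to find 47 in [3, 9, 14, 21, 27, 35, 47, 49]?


Search for 47:
[0,7] mid=3 arr[3]=21
[4,7] mid=5 arr[5]=35
[6,7] mid=6 arr[6]=47
Total: 3 comparisons


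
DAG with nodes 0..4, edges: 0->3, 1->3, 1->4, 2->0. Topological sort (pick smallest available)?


Kahn's algorithm, process smallest node first
Order: [1, 2, 0, 3, 4]


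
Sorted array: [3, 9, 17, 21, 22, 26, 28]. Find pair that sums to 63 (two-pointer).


Two pointers: lo=0, hi=6
No pair sums to 63


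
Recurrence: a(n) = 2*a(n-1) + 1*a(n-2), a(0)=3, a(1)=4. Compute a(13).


Build bottom-up:
...a(11)=30098, a(12)=72663, a(13)=2*72663+1*30098=175424


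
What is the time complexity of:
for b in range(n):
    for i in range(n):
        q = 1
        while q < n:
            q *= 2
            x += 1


Per nesting level: O(n) * O(n) * O(log n) = O(n^2 log n)
Complexity: O(n^2 log n)


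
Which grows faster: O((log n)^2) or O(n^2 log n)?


polylogarithmic grows slower than n^2 log n
O((log n)^2) is asymptotically smaller; O(n^2 log n) grows faster


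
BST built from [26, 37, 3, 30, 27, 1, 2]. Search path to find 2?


BST root = 26
Search for 2: compare at each node
Path: [26, 3, 1, 2]


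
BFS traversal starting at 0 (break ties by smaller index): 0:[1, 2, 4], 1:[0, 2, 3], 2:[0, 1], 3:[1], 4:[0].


BFS queue: start with [0]
Visit order: [0, 1, 2, 4, 3]


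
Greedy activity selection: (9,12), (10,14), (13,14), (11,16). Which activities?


Greedy: pick earliest-ending, then skip overlaps.
Selected (2 activities): [(9, 12), (13, 14)]


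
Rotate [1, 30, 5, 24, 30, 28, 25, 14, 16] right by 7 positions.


Right rotate by 7: [5, 24, 30, 28, 25, 14, 16, 1, 30]


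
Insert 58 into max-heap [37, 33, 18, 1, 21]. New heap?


Append 58: [37, 33, 18, 1, 21, 58]
Bubble up: swap idx 5(58) with idx 2(18); swap idx 2(58) with idx 0(37)
Result: [58, 33, 37, 1, 21, 18]


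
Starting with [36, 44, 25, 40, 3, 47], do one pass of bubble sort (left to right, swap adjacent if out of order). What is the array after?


After one pass: [36, 25, 40, 3, 44, 47]


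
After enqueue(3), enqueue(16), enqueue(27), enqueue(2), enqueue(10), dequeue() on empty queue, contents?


enqueue(3) -> [3]
enqueue(16) -> [3, 16]
enqueue(27) -> [3, 16, 27]
enqueue(2) -> [3, 16, 27, 2]
enqueue(10) -> [3, 16, 27, 2, 10]
dequeue() returns 3 -> [16, 27, 2, 10]
Final queue (front to back): [16, 27, 2, 10]


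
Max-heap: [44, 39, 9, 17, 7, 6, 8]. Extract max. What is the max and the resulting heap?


Max = 44
Replace root with last, heapify down
Resulting heap: [39, 17, 9, 8, 7, 6]


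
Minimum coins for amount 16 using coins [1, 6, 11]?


dp[0]=0; dp[i]=1+min(dp[i-c] for c in coins)
...dp[11]=1, dp[12]=2, dp[13]=3, dp[14]=4, dp[15]=5, dp[16]=6
Minimum coins for 16 = 6


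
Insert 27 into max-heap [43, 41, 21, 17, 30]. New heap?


Append 27: [43, 41, 21, 17, 30, 27]
Bubble up: swap idx 5(27) with idx 2(21)
Result: [43, 41, 27, 17, 30, 21]


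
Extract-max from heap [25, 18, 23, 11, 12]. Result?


Max = 25
Replace root with last, heapify down
Resulting heap: [23, 18, 12, 11]


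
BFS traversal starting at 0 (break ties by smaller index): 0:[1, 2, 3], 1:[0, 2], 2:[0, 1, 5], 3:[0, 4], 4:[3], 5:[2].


BFS queue: start with [0]
Visit order: [0, 1, 2, 3, 5, 4]


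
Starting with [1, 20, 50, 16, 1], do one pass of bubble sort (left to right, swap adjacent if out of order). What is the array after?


After one pass: [1, 20, 16, 1, 50]


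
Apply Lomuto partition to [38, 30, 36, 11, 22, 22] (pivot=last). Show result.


Elements <= 22 go left of pivot.
Result: [11, 22, 22, 38, 30, 36], pivot at index 2


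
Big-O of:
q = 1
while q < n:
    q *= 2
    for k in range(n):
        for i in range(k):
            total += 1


Per nesting level: O(log n) * O(n) * O(n) [triangular over k] = O(n^2 log n)
Complexity: O(n^2 log n)


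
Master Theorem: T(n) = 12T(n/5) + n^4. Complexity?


a=12, b=5, c=4. log_5(12)=1.544 < c=4. Case 3: O(n^c) = O(n^4)
Complexity: O(n^4)


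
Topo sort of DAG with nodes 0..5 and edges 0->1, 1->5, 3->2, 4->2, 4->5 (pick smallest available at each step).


Kahn's algorithm, process smallest node first
Order: [0, 1, 3, 4, 2, 5]


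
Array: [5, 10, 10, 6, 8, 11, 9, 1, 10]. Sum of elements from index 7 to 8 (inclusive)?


Prefix sums: [0, 5, 15, 25, 31, 39, 50, 59, 60, 70]
Sum[7..8] = prefix[9] - prefix[7] = 70 - 59 = 11


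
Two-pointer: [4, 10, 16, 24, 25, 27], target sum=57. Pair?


Two pointers: lo=0, hi=5
No pair sums to 57


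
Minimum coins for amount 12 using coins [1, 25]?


dp[0]=0; dp[i]=1+min(dp[i-c] for c in coins)
...dp[7]=7, dp[8]=8, dp[9]=9, dp[10]=10, dp[11]=11, dp[12]=12
Minimum coins for 12 = 12


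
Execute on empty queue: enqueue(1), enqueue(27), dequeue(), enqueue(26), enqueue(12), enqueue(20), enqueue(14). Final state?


enqueue(1) -> [1]
enqueue(27) -> [1, 27]
dequeue() returns 1 -> [27]
enqueue(26) -> [27, 26]
enqueue(12) -> [27, 26, 12]
enqueue(20) -> [27, 26, 12, 20]
enqueue(14) -> [27, 26, 12, 20, 14]
Final queue (front to back): [27, 26, 12, 20, 14]


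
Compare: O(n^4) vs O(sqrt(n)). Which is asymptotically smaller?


sublinear grows slower than quartic
O(sqrt(n)) is asymptotically smaller; O(n^4) grows faster


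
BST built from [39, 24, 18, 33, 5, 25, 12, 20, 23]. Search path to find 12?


BST root = 39
Search for 12: compare at each node
Path: [39, 24, 18, 5, 12]


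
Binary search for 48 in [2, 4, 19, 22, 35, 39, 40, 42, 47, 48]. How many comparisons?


Search for 48:
[0,9] mid=4 arr[4]=35
[5,9] mid=7 arr[7]=42
[8,9] mid=8 arr[8]=47
[9,9] mid=9 arr[9]=48
Total: 4 comparisons


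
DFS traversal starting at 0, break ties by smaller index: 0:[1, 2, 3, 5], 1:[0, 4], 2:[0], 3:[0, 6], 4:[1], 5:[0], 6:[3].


DFS stack-based: start with [0]
Visit order: [0, 1, 4, 2, 3, 6, 5]


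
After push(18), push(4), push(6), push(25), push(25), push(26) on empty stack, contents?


push(18) -> [18]
push(4) -> [18, 4]
push(6) -> [18, 4, 6]
push(25) -> [18, 4, 6, 25]
push(25) -> [18, 4, 6, 25, 25]
push(26) -> [18, 4, 6, 25, 25, 26]
Final stack (bottom to top): [18, 4, 6, 25, 25, 26]


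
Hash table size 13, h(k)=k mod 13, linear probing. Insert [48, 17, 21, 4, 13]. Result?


Insertions: 48->slot 9; 17->slot 4; 21->slot 8; 4->slot 5; 13->slot 0
Table: [13, None, None, None, 17, 4, None, None, 21, 48, None, None, None]


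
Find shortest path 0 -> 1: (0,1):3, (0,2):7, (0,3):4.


Dijkstra from 0:
Distances: {0: 0, 1: 3, 2: 7, 3: 4}
Shortest distance to 1 = 3, path = [0, 1]


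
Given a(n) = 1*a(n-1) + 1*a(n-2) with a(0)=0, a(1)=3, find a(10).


Build bottom-up:
...a(8)=63, a(9)=102, a(10)=1*102+1*63=165


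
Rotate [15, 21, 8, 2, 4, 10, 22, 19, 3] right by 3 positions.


Right rotate by 3: [22, 19, 3, 15, 21, 8, 2, 4, 10]


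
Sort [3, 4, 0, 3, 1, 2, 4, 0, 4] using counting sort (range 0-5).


Count array: [2, 1, 1, 2, 3, 0]
Reconstruct: [0, 0, 1, 2, 3, 3, 4, 4, 4]


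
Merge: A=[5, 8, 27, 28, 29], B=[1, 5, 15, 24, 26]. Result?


Compare heads, take smaller each step.
Merged: [1, 5, 5, 8, 15, 24, 26, 27, 28, 29]


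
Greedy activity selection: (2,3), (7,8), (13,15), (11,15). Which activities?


Greedy: pick earliest-ending, then skip overlaps.
Selected (3 activities): [(2, 3), (7, 8), (13, 15)]


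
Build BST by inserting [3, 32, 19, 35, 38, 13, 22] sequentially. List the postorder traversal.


Root = 3; build tree by BST insertion.
Postorder traversal: [13, 22, 19, 38, 35, 32, 3]


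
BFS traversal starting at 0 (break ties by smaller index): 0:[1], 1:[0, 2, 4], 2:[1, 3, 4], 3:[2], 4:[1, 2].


BFS queue: start with [0]
Visit order: [0, 1, 2, 4, 3]


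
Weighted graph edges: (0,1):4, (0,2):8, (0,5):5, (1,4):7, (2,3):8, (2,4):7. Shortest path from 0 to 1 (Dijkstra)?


Dijkstra from 0:
Distances: {0: 0, 1: 4, 2: 8, 3: 16, 4: 11, 5: 5}
Shortest distance to 1 = 4, path = [0, 1]


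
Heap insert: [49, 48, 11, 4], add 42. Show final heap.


Append 42: [49, 48, 11, 4, 42]
Bubble up: no swaps needed
Result: [49, 48, 11, 4, 42]


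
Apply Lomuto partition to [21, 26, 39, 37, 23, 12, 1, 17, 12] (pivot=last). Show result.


Elements <= 12 go left of pivot.
Result: [12, 1, 12, 37, 23, 21, 26, 17, 39], pivot at index 2


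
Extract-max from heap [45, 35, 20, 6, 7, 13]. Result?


Max = 45
Replace root with last, heapify down
Resulting heap: [35, 13, 20, 6, 7]


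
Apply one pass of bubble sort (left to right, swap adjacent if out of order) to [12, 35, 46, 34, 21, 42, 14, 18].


After one pass: [12, 35, 34, 21, 42, 14, 18, 46]


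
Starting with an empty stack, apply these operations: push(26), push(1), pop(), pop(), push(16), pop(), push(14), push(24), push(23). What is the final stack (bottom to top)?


push(26) -> [26]
push(1) -> [26, 1]
pop() returns 1 -> [26]
pop() returns 26 -> []
push(16) -> [16]
pop() returns 16 -> []
push(14) -> [14]
push(24) -> [14, 24]
push(23) -> [14, 24, 23]
Final stack (bottom to top): [14, 24, 23]


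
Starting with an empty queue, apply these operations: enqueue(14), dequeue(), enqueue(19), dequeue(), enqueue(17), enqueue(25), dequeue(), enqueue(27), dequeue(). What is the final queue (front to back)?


enqueue(14) -> [14]
dequeue() returns 14 -> []
enqueue(19) -> [19]
dequeue() returns 19 -> []
enqueue(17) -> [17]
enqueue(25) -> [17, 25]
dequeue() returns 17 -> [25]
enqueue(27) -> [25, 27]
dequeue() returns 25 -> [27]
Final queue (front to back): [27]


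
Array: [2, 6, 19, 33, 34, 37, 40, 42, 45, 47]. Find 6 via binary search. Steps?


Search for 6:
[0,9] mid=4 arr[4]=34
[0,3] mid=1 arr[1]=6
Total: 2 comparisons


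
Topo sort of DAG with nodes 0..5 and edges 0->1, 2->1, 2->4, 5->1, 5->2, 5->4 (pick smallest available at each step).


Kahn's algorithm, process smallest node first
Order: [0, 3, 5, 2, 1, 4]


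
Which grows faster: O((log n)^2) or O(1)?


constant grows slower than polylogarithmic
O(1) is asymptotically smaller; O((log n)^2) grows faster


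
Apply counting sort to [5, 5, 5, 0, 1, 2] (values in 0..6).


Count array: [1, 1, 1, 0, 0, 3, 0]
Reconstruct: [0, 1, 2, 5, 5, 5]


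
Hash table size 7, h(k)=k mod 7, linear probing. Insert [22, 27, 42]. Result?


Insertions: 22->slot 1; 27->slot 6; 42->slot 0
Table: [42, 22, None, None, None, None, 27]


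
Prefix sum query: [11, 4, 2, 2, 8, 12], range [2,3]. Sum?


Prefix sums: [0, 11, 15, 17, 19, 27, 39]
Sum[2..3] = prefix[4] - prefix[2] = 19 - 15 = 4


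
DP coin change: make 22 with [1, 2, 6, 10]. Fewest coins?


dp[0]=0; dp[i]=1+min(dp[i-c] for c in coins)
...dp[17]=3, dp[18]=3, dp[19]=4, dp[20]=2, dp[21]=3, dp[22]=3
Minimum coins for 22 = 3


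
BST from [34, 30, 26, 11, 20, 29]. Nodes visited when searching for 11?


BST root = 34
Search for 11: compare at each node
Path: [34, 30, 26, 11]


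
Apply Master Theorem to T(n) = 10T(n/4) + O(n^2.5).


a=10, b=4, c=2.5. log_4(10)=1.661 < c=2.5. Case 3: O(n^c) = O(n^2.500)
Complexity: O(n^2.500)


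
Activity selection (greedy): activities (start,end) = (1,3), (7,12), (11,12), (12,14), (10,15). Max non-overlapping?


Greedy: pick earliest-ending, then skip overlaps.
Selected (3 activities): [(1, 3), (7, 12), (12, 14)]


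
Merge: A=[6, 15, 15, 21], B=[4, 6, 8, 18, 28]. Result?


Compare heads, take smaller each step.
Merged: [4, 6, 6, 8, 15, 15, 18, 21, 28]


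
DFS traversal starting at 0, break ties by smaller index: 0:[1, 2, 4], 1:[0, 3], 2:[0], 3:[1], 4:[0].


DFS stack-based: start with [0]
Visit order: [0, 1, 3, 2, 4]


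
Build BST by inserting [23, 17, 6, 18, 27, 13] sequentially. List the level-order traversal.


Root = 23; build tree by BST insertion.
Level-Order traversal: [23, 17, 27, 6, 18, 13]


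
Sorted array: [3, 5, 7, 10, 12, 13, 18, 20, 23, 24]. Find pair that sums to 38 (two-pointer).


Two pointers: lo=0, hi=9
Found pair: (18, 20) summing to 38


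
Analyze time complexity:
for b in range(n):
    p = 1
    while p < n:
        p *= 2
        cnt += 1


Per nesting level: O(n) * O(log n) = O(n log n)
Complexity: O(n log n)


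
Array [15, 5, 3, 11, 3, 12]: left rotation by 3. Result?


Left rotate by 3: [11, 3, 12, 15, 5, 3]


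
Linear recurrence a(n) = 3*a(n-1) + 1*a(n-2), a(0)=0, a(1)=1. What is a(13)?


Build bottom-up:
...a(11)=141481, a(12)=467280, a(13)=3*467280+1*141481=1543321


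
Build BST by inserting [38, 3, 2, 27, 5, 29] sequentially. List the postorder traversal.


Root = 38; build tree by BST insertion.
Postorder traversal: [2, 5, 29, 27, 3, 38]


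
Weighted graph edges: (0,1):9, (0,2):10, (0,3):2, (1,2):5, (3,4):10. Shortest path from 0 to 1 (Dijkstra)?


Dijkstra from 0:
Distances: {0: 0, 1: 9, 2: 10, 3: 2, 4: 12}
Shortest distance to 1 = 9, path = [0, 1]


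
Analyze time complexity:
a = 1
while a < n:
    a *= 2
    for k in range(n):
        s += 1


Per nesting level: O(log n) * O(n) = O(n log n)
Complexity: O(n log n)


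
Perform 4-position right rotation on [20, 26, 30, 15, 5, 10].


Right rotate by 4: [30, 15, 5, 10, 20, 26]


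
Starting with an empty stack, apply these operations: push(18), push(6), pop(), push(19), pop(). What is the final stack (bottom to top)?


push(18) -> [18]
push(6) -> [18, 6]
pop() returns 6 -> [18]
push(19) -> [18, 19]
pop() returns 19 -> [18]
Final stack (bottom to top): [18]


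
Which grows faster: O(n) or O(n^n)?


linear grows slower than n^n
O(n) is asymptotically smaller; O(n^n) grows faster


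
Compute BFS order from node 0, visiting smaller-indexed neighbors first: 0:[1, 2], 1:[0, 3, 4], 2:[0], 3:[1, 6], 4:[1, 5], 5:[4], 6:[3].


BFS queue: start with [0]
Visit order: [0, 1, 2, 3, 4, 6, 5]


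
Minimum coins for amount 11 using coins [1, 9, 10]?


dp[0]=0; dp[i]=1+min(dp[i-c] for c in coins)
...dp[6]=6, dp[7]=7, dp[8]=8, dp[9]=1, dp[10]=1, dp[11]=2
Minimum coins for 11 = 2


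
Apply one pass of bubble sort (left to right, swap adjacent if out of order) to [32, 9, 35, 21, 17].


After one pass: [9, 32, 21, 17, 35]


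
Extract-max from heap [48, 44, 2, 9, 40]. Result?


Max = 48
Replace root with last, heapify down
Resulting heap: [44, 40, 2, 9]


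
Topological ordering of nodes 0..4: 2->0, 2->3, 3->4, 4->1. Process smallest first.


Kahn's algorithm, process smallest node first
Order: [2, 0, 3, 4, 1]


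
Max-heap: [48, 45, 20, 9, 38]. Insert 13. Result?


Append 13: [48, 45, 20, 9, 38, 13]
Bubble up: no swaps needed
Result: [48, 45, 20, 9, 38, 13]


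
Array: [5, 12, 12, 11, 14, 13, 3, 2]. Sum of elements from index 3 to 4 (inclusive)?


Prefix sums: [0, 5, 17, 29, 40, 54, 67, 70, 72]
Sum[3..4] = prefix[5] - prefix[3] = 54 - 29 = 25


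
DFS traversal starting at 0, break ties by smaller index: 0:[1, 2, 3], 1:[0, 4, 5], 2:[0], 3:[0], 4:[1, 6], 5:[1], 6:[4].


DFS stack-based: start with [0]
Visit order: [0, 1, 4, 6, 5, 2, 3]


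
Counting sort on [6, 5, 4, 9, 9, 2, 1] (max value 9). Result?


Count array: [0, 1, 1, 0, 1, 1, 1, 0, 0, 2]
Reconstruct: [1, 2, 4, 5, 6, 9, 9]


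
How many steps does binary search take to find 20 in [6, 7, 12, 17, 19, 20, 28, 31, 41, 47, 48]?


Search for 20:
[0,10] mid=5 arr[5]=20
Total: 1 comparisons


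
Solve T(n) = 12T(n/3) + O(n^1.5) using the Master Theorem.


a=12, b=3, c=1.5. log_3(12)=2.262 > c=1.5. Case 1: O(n^log_b(a)) = O(n^2.262)
Complexity: O(n^2.262)


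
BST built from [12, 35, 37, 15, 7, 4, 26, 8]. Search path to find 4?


BST root = 12
Search for 4: compare at each node
Path: [12, 7, 4]


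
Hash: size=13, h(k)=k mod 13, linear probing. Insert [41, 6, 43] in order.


Insertions: 41->slot 2; 6->slot 6; 43->slot 4
Table: [None, None, 41, None, 43, None, 6, None, None, None, None, None, None]


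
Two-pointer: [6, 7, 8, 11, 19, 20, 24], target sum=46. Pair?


Two pointers: lo=0, hi=6
No pair sums to 46


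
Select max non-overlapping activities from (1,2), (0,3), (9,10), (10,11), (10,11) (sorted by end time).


Greedy: pick earliest-ending, then skip overlaps.
Selected (3 activities): [(1, 2), (9, 10), (10, 11)]


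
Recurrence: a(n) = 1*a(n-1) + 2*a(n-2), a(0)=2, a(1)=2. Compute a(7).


Build bottom-up:
...a(5)=42, a(6)=86, a(7)=1*86+2*42=170


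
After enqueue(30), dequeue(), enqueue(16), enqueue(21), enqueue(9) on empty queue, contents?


enqueue(30) -> [30]
dequeue() returns 30 -> []
enqueue(16) -> [16]
enqueue(21) -> [16, 21]
enqueue(9) -> [16, 21, 9]
Final queue (front to back): [16, 21, 9]


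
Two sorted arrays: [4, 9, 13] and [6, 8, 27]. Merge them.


Compare heads, take smaller each step.
Merged: [4, 6, 8, 9, 13, 27]


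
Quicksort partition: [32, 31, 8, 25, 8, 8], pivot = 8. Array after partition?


Elements <= 8 go left of pivot.
Result: [8, 8, 8, 25, 31, 32], pivot at index 2


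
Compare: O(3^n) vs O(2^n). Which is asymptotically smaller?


exponential grows slower than exponential (base 3)
O(2^n) is asymptotically smaller; O(3^n) grows faster


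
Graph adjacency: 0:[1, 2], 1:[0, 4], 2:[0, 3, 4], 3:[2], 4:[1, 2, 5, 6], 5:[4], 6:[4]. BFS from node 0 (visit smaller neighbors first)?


BFS queue: start with [0]
Visit order: [0, 1, 2, 4, 3, 5, 6]


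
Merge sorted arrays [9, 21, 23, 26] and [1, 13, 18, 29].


Compare heads, take smaller each step.
Merged: [1, 9, 13, 18, 21, 23, 26, 29]


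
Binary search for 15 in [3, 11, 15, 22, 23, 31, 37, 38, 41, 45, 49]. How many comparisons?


Search for 15:
[0,10] mid=5 arr[5]=31
[0,4] mid=2 arr[2]=15
Total: 2 comparisons


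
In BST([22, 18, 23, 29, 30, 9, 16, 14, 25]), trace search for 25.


BST root = 22
Search for 25: compare at each node
Path: [22, 23, 29, 25]


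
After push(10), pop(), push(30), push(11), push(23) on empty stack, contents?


push(10) -> [10]
pop() returns 10 -> []
push(30) -> [30]
push(11) -> [30, 11]
push(23) -> [30, 11, 23]
Final stack (bottom to top): [30, 11, 23]


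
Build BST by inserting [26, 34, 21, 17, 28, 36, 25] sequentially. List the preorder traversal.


Root = 26; build tree by BST insertion.
Preorder traversal: [26, 21, 17, 25, 34, 28, 36]


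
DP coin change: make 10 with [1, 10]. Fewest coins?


dp[0]=0; dp[i]=1+min(dp[i-c] for c in coins)
...dp[5]=5, dp[6]=6, dp[7]=7, dp[8]=8, dp[9]=9, dp[10]=1
Minimum coins for 10 = 1


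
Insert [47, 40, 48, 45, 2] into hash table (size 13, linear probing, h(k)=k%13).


Insertions: 47->slot 8; 40->slot 1; 48->slot 9; 45->slot 6; 2->slot 2
Table: [None, 40, 2, None, None, None, 45, None, 47, 48, None, None, None]


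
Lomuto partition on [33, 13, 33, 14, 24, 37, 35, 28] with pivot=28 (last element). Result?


Elements <= 28 go left of pivot.
Result: [13, 14, 24, 28, 33, 37, 35, 33], pivot at index 3


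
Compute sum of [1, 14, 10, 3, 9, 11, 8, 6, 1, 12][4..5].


Prefix sums: [0, 1, 15, 25, 28, 37, 48, 56, 62, 63, 75]
Sum[4..5] = prefix[6] - prefix[4] = 48 - 28 = 20


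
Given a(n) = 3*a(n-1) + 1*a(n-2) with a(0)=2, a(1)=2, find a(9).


Build bottom-up:
...a(7)=3098, a(8)=10232, a(9)=3*10232+1*3098=33794


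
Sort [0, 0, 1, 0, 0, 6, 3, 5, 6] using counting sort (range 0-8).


Count array: [4, 1, 0, 1, 0, 1, 2, 0, 0]
Reconstruct: [0, 0, 0, 0, 1, 3, 5, 6, 6]


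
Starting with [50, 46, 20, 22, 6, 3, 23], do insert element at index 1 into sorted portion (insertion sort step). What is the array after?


After one pass: [46, 50, 20, 22, 6, 3, 23]


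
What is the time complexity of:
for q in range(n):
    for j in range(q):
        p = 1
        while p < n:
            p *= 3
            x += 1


Per nesting level: O(n) * O(n) [triangular over q] * O(log n) = O(n^2 log n)
Complexity: O(n^2 log n)


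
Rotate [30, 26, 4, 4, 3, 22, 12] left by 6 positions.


Left rotate by 6: [12, 30, 26, 4, 4, 3, 22]


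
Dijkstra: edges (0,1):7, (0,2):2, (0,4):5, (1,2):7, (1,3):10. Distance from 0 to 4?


Dijkstra from 0:
Distances: {0: 0, 1: 7, 2: 2, 3: 17, 4: 5}
Shortest distance to 4 = 5, path = [0, 4]


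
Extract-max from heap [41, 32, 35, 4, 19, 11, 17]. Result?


Max = 41
Replace root with last, heapify down
Resulting heap: [35, 32, 17, 4, 19, 11]


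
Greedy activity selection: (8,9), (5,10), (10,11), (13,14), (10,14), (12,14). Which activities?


Greedy: pick earliest-ending, then skip overlaps.
Selected (3 activities): [(8, 9), (10, 11), (13, 14)]


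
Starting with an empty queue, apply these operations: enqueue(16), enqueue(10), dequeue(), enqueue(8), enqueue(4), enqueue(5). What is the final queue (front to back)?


enqueue(16) -> [16]
enqueue(10) -> [16, 10]
dequeue() returns 16 -> [10]
enqueue(8) -> [10, 8]
enqueue(4) -> [10, 8, 4]
enqueue(5) -> [10, 8, 4, 5]
Final queue (front to back): [10, 8, 4, 5]


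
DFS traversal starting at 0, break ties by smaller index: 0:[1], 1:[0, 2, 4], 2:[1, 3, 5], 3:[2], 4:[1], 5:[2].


DFS stack-based: start with [0]
Visit order: [0, 1, 2, 3, 5, 4]


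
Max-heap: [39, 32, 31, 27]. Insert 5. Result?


Append 5: [39, 32, 31, 27, 5]
Bubble up: no swaps needed
Result: [39, 32, 31, 27, 5]


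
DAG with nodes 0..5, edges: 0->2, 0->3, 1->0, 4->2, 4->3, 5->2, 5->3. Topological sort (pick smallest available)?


Kahn's algorithm, process smallest node first
Order: [1, 0, 4, 5, 2, 3]


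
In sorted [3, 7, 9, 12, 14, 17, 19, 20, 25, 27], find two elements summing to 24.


Two pointers: lo=0, hi=9
Found pair: (7, 17) summing to 24


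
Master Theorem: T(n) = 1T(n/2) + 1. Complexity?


a=1, b=2, c=0. log_2(1)=0 = c=0. Case 2: O(n^c log n) = O(log n)
Complexity: O(log n)


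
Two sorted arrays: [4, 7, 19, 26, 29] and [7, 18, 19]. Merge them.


Compare heads, take smaller each step.
Merged: [4, 7, 7, 18, 19, 19, 26, 29]


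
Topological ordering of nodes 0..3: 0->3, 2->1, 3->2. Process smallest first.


Kahn's algorithm, process smallest node first
Order: [0, 3, 2, 1]


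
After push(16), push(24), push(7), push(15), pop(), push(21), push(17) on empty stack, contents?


push(16) -> [16]
push(24) -> [16, 24]
push(7) -> [16, 24, 7]
push(15) -> [16, 24, 7, 15]
pop() returns 15 -> [16, 24, 7]
push(21) -> [16, 24, 7, 21]
push(17) -> [16, 24, 7, 21, 17]
Final stack (bottom to top): [16, 24, 7, 21, 17]


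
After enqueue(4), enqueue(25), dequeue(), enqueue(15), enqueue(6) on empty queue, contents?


enqueue(4) -> [4]
enqueue(25) -> [4, 25]
dequeue() returns 4 -> [25]
enqueue(15) -> [25, 15]
enqueue(6) -> [25, 15, 6]
Final queue (front to back): [25, 15, 6]


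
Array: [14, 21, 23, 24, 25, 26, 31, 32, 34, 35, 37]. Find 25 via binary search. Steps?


Search for 25:
[0,10] mid=5 arr[5]=26
[0,4] mid=2 arr[2]=23
[3,4] mid=3 arr[3]=24
[4,4] mid=4 arr[4]=25
Total: 4 comparisons


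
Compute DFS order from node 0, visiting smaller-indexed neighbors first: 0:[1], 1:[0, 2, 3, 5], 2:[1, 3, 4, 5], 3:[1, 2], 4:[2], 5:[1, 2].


DFS stack-based: start with [0]
Visit order: [0, 1, 2, 3, 4, 5]


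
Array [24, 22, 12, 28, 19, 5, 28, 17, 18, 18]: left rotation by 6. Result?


Left rotate by 6: [28, 17, 18, 18, 24, 22, 12, 28, 19, 5]


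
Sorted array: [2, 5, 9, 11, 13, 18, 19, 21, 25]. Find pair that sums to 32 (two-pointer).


Two pointers: lo=0, hi=8
Found pair: (11, 21) summing to 32


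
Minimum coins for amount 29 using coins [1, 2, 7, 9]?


dp[0]=0; dp[i]=1+min(dp[i-c] for c in coins)
...dp[24]=4, dp[25]=3, dp[26]=4, dp[27]=3, dp[28]=4, dp[29]=4
Minimum coins for 29 = 4


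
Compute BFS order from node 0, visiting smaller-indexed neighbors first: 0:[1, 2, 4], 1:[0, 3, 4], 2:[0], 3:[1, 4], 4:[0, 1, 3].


BFS queue: start with [0]
Visit order: [0, 1, 2, 4, 3]


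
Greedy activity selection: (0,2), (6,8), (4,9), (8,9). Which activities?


Greedy: pick earliest-ending, then skip overlaps.
Selected (3 activities): [(0, 2), (6, 8), (8, 9)]


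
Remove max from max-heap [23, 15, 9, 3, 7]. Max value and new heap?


Max = 23
Replace root with last, heapify down
Resulting heap: [15, 7, 9, 3]


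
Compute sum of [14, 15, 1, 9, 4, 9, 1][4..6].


Prefix sums: [0, 14, 29, 30, 39, 43, 52, 53]
Sum[4..6] = prefix[7] - prefix[4] = 53 - 39 = 14


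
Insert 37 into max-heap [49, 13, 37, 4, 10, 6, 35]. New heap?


Append 37: [49, 13, 37, 4, 10, 6, 35, 37]
Bubble up: swap idx 7(37) with idx 3(4); swap idx 3(37) with idx 1(13)
Result: [49, 37, 37, 13, 10, 6, 35, 4]


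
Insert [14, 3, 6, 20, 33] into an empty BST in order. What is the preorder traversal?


Root = 14; build tree by BST insertion.
Preorder traversal: [14, 3, 6, 20, 33]


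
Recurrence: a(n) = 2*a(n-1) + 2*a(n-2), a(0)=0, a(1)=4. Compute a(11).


Build bottom-up:
...a(9)=9792, a(10)=26752, a(11)=2*26752+2*9792=73088


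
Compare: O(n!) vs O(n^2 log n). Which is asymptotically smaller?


n^2 log n grows slower than factorial
O(n^2 log n) is asymptotically smaller; O(n!) grows faster


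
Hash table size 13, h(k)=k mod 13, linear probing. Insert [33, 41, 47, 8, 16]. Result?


Insertions: 33->slot 7; 41->slot 2; 47->slot 8; 8->slot 9; 16->slot 3
Table: [None, None, 41, 16, None, None, None, 33, 47, 8, None, None, None]


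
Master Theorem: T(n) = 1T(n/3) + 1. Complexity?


a=1, b=3, c=0. log_3(1)=0 = c=0. Case 2: O(n^c log n) = O(log n)
Complexity: O(log n)


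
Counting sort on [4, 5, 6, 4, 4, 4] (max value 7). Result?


Count array: [0, 0, 0, 0, 4, 1, 1, 0]
Reconstruct: [4, 4, 4, 4, 5, 6]


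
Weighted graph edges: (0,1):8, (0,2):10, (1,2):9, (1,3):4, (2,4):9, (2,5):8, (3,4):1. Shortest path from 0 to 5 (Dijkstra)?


Dijkstra from 0:
Distances: {0: 0, 1: 8, 2: 10, 3: 12, 4: 13, 5: 18}
Shortest distance to 5 = 18, path = [0, 2, 5]


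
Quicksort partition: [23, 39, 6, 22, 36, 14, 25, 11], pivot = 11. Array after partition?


Elements <= 11 go left of pivot.
Result: [6, 11, 23, 22, 36, 14, 25, 39], pivot at index 1


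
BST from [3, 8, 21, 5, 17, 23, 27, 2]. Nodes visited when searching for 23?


BST root = 3
Search for 23: compare at each node
Path: [3, 8, 21, 23]


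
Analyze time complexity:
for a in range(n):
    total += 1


Per nesting level: O(n) = O(n)
Complexity: O(n)


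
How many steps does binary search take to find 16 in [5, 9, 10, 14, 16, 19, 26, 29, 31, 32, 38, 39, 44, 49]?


Search for 16:
[0,13] mid=6 arr[6]=26
[0,5] mid=2 arr[2]=10
[3,5] mid=4 arr[4]=16
Total: 3 comparisons


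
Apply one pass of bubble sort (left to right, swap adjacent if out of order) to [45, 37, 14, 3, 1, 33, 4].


After one pass: [37, 14, 3, 1, 33, 4, 45]


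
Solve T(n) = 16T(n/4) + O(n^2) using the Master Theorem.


a=16, b=4, c=2. log_4(16)=2 = c=2. Case 2: O(n^c log n) = O(n^2 log n)
Complexity: O(n^2 log n)


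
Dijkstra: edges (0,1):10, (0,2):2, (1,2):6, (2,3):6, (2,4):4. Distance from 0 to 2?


Dijkstra from 0:
Distances: {0: 0, 1: 8, 2: 2, 3: 8, 4: 6}
Shortest distance to 2 = 2, path = [0, 2]


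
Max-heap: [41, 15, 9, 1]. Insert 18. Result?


Append 18: [41, 15, 9, 1, 18]
Bubble up: swap idx 4(18) with idx 1(15)
Result: [41, 18, 9, 1, 15]


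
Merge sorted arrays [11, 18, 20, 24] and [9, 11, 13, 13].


Compare heads, take smaller each step.
Merged: [9, 11, 11, 13, 13, 18, 20, 24]


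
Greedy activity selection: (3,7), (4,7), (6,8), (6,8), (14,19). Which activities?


Greedy: pick earliest-ending, then skip overlaps.
Selected (2 activities): [(3, 7), (14, 19)]


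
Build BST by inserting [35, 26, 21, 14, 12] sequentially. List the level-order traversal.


Root = 35; build tree by BST insertion.
Level-Order traversal: [35, 26, 21, 14, 12]


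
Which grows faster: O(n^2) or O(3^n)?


quadratic grows slower than exponential (base 3)
O(n^2) is asymptotically smaller; O(3^n) grows faster


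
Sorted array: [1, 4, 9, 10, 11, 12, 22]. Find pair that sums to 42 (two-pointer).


Two pointers: lo=0, hi=6
No pair sums to 42


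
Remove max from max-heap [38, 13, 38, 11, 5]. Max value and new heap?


Max = 38
Replace root with last, heapify down
Resulting heap: [38, 13, 5, 11]


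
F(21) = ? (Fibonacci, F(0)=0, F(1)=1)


F(n)=F(n-1)+F(n-2)
...F(19)=4181, F(20)=6765, F(21)=10946


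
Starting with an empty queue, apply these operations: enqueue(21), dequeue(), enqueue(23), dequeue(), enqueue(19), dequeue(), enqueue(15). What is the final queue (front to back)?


enqueue(21) -> [21]
dequeue() returns 21 -> []
enqueue(23) -> [23]
dequeue() returns 23 -> []
enqueue(19) -> [19]
dequeue() returns 19 -> []
enqueue(15) -> [15]
Final queue (front to back): [15]


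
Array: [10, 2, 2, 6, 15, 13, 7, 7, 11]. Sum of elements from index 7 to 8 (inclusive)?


Prefix sums: [0, 10, 12, 14, 20, 35, 48, 55, 62, 73]
Sum[7..8] = prefix[9] - prefix[7] = 73 - 55 = 18


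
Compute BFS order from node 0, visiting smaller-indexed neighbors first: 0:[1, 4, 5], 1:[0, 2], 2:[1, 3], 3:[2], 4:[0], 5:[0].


BFS queue: start with [0]
Visit order: [0, 1, 4, 5, 2, 3]


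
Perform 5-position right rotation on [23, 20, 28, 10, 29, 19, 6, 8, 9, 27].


Right rotate by 5: [19, 6, 8, 9, 27, 23, 20, 28, 10, 29]


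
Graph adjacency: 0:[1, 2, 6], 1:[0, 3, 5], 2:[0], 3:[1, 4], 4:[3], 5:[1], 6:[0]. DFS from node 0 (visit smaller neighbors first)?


DFS stack-based: start with [0]
Visit order: [0, 1, 3, 4, 5, 2, 6]


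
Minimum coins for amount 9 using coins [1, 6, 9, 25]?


dp[0]=0; dp[i]=1+min(dp[i-c] for c in coins)
...dp[4]=4, dp[5]=5, dp[6]=1, dp[7]=2, dp[8]=3, dp[9]=1
Minimum coins for 9 = 1


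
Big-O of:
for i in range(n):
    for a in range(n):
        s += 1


Per nesting level: O(n) * O(n) = O(n^2)
Complexity: O(n^2)


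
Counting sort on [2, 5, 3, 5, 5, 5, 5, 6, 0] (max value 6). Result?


Count array: [1, 0, 1, 1, 0, 5, 1]
Reconstruct: [0, 2, 3, 5, 5, 5, 5, 5, 6]


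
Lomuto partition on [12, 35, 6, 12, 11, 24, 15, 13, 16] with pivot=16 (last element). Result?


Elements <= 16 go left of pivot.
Result: [12, 6, 12, 11, 15, 13, 16, 24, 35], pivot at index 6


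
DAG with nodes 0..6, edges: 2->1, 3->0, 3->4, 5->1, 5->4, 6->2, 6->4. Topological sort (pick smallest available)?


Kahn's algorithm, process smallest node first
Order: [3, 0, 5, 6, 2, 1, 4]


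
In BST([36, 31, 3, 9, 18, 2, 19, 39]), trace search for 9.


BST root = 36
Search for 9: compare at each node
Path: [36, 31, 3, 9]


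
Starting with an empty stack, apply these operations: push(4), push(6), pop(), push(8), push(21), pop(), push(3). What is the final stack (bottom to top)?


push(4) -> [4]
push(6) -> [4, 6]
pop() returns 6 -> [4]
push(8) -> [4, 8]
push(21) -> [4, 8, 21]
pop() returns 21 -> [4, 8]
push(3) -> [4, 8, 3]
Final stack (bottom to top): [4, 8, 3]


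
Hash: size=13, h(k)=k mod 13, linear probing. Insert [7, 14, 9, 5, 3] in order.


Insertions: 7->slot 7; 14->slot 1; 9->slot 9; 5->slot 5; 3->slot 3
Table: [None, 14, None, 3, None, 5, None, 7, None, 9, None, None, None]


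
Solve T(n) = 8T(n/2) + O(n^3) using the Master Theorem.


a=8, b=2, c=3. log_2(8)=3 = c=3. Case 2: O(n^c log n) = O(n^3 log n)
Complexity: O(n^3 log n)


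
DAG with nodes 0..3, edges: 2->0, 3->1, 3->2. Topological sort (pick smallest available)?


Kahn's algorithm, process smallest node first
Order: [3, 1, 2, 0]
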